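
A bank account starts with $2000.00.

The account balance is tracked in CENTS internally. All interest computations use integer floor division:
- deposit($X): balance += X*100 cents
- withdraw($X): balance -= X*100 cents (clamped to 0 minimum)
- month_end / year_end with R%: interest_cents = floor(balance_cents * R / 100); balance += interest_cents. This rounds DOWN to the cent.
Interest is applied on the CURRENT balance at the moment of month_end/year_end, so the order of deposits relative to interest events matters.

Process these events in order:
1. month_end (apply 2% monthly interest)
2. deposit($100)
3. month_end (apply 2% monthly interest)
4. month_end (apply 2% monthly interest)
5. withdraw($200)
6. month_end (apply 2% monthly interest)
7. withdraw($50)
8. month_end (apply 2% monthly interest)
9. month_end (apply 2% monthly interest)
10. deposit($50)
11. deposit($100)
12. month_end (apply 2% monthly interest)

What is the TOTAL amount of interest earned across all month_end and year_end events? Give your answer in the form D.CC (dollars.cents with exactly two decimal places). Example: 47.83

After 1 (month_end (apply 2% monthly interest)): balance=$2040.00 total_interest=$40.00
After 2 (deposit($100)): balance=$2140.00 total_interest=$40.00
After 3 (month_end (apply 2% monthly interest)): balance=$2182.80 total_interest=$82.80
After 4 (month_end (apply 2% monthly interest)): balance=$2226.45 total_interest=$126.45
After 5 (withdraw($200)): balance=$2026.45 total_interest=$126.45
After 6 (month_end (apply 2% monthly interest)): balance=$2066.97 total_interest=$166.97
After 7 (withdraw($50)): balance=$2016.97 total_interest=$166.97
After 8 (month_end (apply 2% monthly interest)): balance=$2057.30 total_interest=$207.30
After 9 (month_end (apply 2% monthly interest)): balance=$2098.44 total_interest=$248.44
After 10 (deposit($50)): balance=$2148.44 total_interest=$248.44
After 11 (deposit($100)): balance=$2248.44 total_interest=$248.44
After 12 (month_end (apply 2% monthly interest)): balance=$2293.40 total_interest=$293.40

Answer: 293.40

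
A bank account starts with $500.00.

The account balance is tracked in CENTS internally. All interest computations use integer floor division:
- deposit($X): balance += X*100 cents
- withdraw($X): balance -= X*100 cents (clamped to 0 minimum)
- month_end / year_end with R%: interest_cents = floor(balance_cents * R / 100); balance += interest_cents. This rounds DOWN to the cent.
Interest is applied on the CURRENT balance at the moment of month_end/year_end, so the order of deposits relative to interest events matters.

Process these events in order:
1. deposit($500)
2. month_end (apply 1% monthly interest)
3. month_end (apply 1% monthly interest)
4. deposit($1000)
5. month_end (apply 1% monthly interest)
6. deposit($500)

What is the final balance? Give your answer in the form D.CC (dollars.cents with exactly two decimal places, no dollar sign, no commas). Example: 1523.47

Answer: 2540.30

Derivation:
After 1 (deposit($500)): balance=$1000.00 total_interest=$0.00
After 2 (month_end (apply 1% monthly interest)): balance=$1010.00 total_interest=$10.00
After 3 (month_end (apply 1% monthly interest)): balance=$1020.10 total_interest=$20.10
After 4 (deposit($1000)): balance=$2020.10 total_interest=$20.10
After 5 (month_end (apply 1% monthly interest)): balance=$2040.30 total_interest=$40.30
After 6 (deposit($500)): balance=$2540.30 total_interest=$40.30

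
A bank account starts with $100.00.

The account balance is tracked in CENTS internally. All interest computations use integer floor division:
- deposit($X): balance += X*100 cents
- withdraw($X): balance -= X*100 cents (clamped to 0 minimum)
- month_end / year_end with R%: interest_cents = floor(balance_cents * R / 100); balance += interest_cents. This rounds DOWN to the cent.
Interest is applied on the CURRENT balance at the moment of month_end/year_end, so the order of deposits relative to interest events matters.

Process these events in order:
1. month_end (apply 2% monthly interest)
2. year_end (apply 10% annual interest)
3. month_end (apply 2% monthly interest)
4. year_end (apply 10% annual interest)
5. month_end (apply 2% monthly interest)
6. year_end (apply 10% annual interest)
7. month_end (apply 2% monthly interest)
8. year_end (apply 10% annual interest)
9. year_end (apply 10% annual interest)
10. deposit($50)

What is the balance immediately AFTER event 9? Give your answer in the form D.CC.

Answer: 174.28

Derivation:
After 1 (month_end (apply 2% monthly interest)): balance=$102.00 total_interest=$2.00
After 2 (year_end (apply 10% annual interest)): balance=$112.20 total_interest=$12.20
After 3 (month_end (apply 2% monthly interest)): balance=$114.44 total_interest=$14.44
After 4 (year_end (apply 10% annual interest)): balance=$125.88 total_interest=$25.88
After 5 (month_end (apply 2% monthly interest)): balance=$128.39 total_interest=$28.39
After 6 (year_end (apply 10% annual interest)): balance=$141.22 total_interest=$41.22
After 7 (month_end (apply 2% monthly interest)): balance=$144.04 total_interest=$44.04
After 8 (year_end (apply 10% annual interest)): balance=$158.44 total_interest=$58.44
After 9 (year_end (apply 10% annual interest)): balance=$174.28 total_interest=$74.28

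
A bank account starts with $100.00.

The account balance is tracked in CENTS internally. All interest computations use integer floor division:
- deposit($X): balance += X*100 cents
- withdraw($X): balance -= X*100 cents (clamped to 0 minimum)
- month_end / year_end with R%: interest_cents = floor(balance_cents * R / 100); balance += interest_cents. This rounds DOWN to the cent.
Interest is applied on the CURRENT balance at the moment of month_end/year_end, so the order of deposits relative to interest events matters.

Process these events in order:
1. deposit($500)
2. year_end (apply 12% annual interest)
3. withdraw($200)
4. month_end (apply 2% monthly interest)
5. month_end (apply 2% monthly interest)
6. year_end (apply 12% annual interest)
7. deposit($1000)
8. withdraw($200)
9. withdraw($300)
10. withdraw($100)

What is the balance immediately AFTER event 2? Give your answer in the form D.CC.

Answer: 672.00

Derivation:
After 1 (deposit($500)): balance=$600.00 total_interest=$0.00
After 2 (year_end (apply 12% annual interest)): balance=$672.00 total_interest=$72.00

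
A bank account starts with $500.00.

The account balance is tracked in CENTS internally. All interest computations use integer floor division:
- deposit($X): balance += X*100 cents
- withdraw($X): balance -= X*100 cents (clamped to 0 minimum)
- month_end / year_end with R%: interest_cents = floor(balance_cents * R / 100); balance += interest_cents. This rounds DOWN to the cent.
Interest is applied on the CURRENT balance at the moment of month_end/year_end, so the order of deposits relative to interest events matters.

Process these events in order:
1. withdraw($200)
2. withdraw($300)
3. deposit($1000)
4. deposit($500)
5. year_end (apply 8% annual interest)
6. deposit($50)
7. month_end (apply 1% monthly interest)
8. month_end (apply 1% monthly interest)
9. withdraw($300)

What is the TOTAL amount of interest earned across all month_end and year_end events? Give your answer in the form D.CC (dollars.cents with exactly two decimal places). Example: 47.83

Answer: 153.56

Derivation:
After 1 (withdraw($200)): balance=$300.00 total_interest=$0.00
After 2 (withdraw($300)): balance=$0.00 total_interest=$0.00
After 3 (deposit($1000)): balance=$1000.00 total_interest=$0.00
After 4 (deposit($500)): balance=$1500.00 total_interest=$0.00
After 5 (year_end (apply 8% annual interest)): balance=$1620.00 total_interest=$120.00
After 6 (deposit($50)): balance=$1670.00 total_interest=$120.00
After 7 (month_end (apply 1% monthly interest)): balance=$1686.70 total_interest=$136.70
After 8 (month_end (apply 1% monthly interest)): balance=$1703.56 total_interest=$153.56
After 9 (withdraw($300)): balance=$1403.56 total_interest=$153.56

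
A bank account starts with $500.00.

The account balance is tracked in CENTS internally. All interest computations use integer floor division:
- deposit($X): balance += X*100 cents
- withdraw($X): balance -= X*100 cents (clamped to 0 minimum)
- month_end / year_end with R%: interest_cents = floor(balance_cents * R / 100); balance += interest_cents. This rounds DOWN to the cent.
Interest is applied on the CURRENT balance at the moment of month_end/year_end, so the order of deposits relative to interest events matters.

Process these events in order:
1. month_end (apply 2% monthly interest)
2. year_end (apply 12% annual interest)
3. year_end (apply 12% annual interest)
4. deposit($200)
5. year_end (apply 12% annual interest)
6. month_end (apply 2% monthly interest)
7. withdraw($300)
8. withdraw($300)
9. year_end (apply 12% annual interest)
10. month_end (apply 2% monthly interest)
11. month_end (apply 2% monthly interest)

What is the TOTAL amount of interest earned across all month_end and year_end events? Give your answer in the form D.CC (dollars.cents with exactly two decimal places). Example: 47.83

Answer: 318.66

Derivation:
After 1 (month_end (apply 2% monthly interest)): balance=$510.00 total_interest=$10.00
After 2 (year_end (apply 12% annual interest)): balance=$571.20 total_interest=$71.20
After 3 (year_end (apply 12% annual interest)): balance=$639.74 total_interest=$139.74
After 4 (deposit($200)): balance=$839.74 total_interest=$139.74
After 5 (year_end (apply 12% annual interest)): balance=$940.50 total_interest=$240.50
After 6 (month_end (apply 2% monthly interest)): balance=$959.31 total_interest=$259.31
After 7 (withdraw($300)): balance=$659.31 total_interest=$259.31
After 8 (withdraw($300)): balance=$359.31 total_interest=$259.31
After 9 (year_end (apply 12% annual interest)): balance=$402.42 total_interest=$302.42
After 10 (month_end (apply 2% monthly interest)): balance=$410.46 total_interest=$310.46
After 11 (month_end (apply 2% monthly interest)): balance=$418.66 total_interest=$318.66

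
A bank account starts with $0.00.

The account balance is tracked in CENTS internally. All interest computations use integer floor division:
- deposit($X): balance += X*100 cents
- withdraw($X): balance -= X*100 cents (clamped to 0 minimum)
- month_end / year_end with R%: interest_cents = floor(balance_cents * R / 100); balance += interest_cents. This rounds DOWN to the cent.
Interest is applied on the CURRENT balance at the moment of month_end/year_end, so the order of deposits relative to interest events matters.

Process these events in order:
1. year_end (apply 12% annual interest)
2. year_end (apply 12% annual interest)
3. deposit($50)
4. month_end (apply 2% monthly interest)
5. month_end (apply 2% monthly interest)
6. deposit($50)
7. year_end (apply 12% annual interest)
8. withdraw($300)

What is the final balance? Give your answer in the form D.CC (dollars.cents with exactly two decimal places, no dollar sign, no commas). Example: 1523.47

Answer: 0.00

Derivation:
After 1 (year_end (apply 12% annual interest)): balance=$0.00 total_interest=$0.00
After 2 (year_end (apply 12% annual interest)): balance=$0.00 total_interest=$0.00
After 3 (deposit($50)): balance=$50.00 total_interest=$0.00
After 4 (month_end (apply 2% monthly interest)): balance=$51.00 total_interest=$1.00
After 5 (month_end (apply 2% monthly interest)): balance=$52.02 total_interest=$2.02
After 6 (deposit($50)): balance=$102.02 total_interest=$2.02
After 7 (year_end (apply 12% annual interest)): balance=$114.26 total_interest=$14.26
After 8 (withdraw($300)): balance=$0.00 total_interest=$14.26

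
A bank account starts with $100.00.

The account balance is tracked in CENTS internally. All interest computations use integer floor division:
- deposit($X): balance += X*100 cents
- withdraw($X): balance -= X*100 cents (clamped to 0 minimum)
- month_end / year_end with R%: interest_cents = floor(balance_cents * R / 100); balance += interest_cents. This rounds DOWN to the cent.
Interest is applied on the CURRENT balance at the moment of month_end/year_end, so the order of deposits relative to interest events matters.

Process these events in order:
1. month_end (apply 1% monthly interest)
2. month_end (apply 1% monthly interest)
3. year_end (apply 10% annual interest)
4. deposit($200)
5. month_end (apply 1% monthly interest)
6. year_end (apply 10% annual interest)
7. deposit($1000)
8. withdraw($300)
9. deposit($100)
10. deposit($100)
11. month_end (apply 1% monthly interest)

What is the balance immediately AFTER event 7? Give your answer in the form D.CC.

After 1 (month_end (apply 1% monthly interest)): balance=$101.00 total_interest=$1.00
After 2 (month_end (apply 1% monthly interest)): balance=$102.01 total_interest=$2.01
After 3 (year_end (apply 10% annual interest)): balance=$112.21 total_interest=$12.21
After 4 (deposit($200)): balance=$312.21 total_interest=$12.21
After 5 (month_end (apply 1% monthly interest)): balance=$315.33 total_interest=$15.33
After 6 (year_end (apply 10% annual interest)): balance=$346.86 total_interest=$46.86
After 7 (deposit($1000)): balance=$1346.86 total_interest=$46.86

Answer: 1346.86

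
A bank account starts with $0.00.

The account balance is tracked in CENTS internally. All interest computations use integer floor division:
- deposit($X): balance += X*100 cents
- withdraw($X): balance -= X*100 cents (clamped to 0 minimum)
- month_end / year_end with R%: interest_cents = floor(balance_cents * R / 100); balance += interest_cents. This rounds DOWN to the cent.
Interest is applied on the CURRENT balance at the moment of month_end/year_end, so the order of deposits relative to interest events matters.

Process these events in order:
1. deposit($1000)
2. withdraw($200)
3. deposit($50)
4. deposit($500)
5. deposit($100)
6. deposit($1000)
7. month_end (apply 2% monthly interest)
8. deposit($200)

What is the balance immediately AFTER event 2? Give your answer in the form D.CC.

After 1 (deposit($1000)): balance=$1000.00 total_interest=$0.00
After 2 (withdraw($200)): balance=$800.00 total_interest=$0.00

Answer: 800.00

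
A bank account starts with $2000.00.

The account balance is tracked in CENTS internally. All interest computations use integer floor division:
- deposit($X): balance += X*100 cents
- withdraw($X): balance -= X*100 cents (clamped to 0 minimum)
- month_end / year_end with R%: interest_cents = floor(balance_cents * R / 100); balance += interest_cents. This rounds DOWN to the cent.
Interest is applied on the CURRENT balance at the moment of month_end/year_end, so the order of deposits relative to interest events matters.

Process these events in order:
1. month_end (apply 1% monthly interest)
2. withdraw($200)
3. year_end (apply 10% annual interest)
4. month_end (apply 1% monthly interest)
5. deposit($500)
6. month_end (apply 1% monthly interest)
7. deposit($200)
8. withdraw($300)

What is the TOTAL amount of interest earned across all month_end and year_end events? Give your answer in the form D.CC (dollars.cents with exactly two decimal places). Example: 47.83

After 1 (month_end (apply 1% monthly interest)): balance=$2020.00 total_interest=$20.00
After 2 (withdraw($200)): balance=$1820.00 total_interest=$20.00
After 3 (year_end (apply 10% annual interest)): balance=$2002.00 total_interest=$202.00
After 4 (month_end (apply 1% monthly interest)): balance=$2022.02 total_interest=$222.02
After 5 (deposit($500)): balance=$2522.02 total_interest=$222.02
After 6 (month_end (apply 1% monthly interest)): balance=$2547.24 total_interest=$247.24
After 7 (deposit($200)): balance=$2747.24 total_interest=$247.24
After 8 (withdraw($300)): balance=$2447.24 total_interest=$247.24

Answer: 247.24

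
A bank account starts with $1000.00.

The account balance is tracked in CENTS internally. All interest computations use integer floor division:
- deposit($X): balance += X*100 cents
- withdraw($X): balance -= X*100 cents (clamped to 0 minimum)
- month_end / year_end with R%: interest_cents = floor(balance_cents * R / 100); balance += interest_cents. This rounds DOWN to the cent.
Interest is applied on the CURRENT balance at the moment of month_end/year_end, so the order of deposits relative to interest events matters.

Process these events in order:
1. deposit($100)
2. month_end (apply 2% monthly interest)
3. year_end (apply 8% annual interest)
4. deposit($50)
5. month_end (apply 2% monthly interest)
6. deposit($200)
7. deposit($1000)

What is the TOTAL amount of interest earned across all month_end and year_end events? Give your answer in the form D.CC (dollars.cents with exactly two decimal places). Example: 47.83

After 1 (deposit($100)): balance=$1100.00 total_interest=$0.00
After 2 (month_end (apply 2% monthly interest)): balance=$1122.00 total_interest=$22.00
After 3 (year_end (apply 8% annual interest)): balance=$1211.76 total_interest=$111.76
After 4 (deposit($50)): balance=$1261.76 total_interest=$111.76
After 5 (month_end (apply 2% monthly interest)): balance=$1286.99 total_interest=$136.99
After 6 (deposit($200)): balance=$1486.99 total_interest=$136.99
After 7 (deposit($1000)): balance=$2486.99 total_interest=$136.99

Answer: 136.99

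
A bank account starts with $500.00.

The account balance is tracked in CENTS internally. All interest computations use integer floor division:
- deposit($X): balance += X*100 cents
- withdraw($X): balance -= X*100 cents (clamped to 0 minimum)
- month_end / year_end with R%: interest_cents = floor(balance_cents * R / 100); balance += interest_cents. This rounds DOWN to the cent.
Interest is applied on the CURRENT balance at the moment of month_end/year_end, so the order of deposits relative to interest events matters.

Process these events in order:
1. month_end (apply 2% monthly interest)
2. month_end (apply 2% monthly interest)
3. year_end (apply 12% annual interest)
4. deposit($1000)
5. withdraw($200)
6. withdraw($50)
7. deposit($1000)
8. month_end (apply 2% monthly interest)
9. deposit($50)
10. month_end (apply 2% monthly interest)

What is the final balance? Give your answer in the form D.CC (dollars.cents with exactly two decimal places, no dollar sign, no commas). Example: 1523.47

After 1 (month_end (apply 2% monthly interest)): balance=$510.00 total_interest=$10.00
After 2 (month_end (apply 2% monthly interest)): balance=$520.20 total_interest=$20.20
After 3 (year_end (apply 12% annual interest)): balance=$582.62 total_interest=$82.62
After 4 (deposit($1000)): balance=$1582.62 total_interest=$82.62
After 5 (withdraw($200)): balance=$1382.62 total_interest=$82.62
After 6 (withdraw($50)): balance=$1332.62 total_interest=$82.62
After 7 (deposit($1000)): balance=$2332.62 total_interest=$82.62
After 8 (month_end (apply 2% monthly interest)): balance=$2379.27 total_interest=$129.27
After 9 (deposit($50)): balance=$2429.27 total_interest=$129.27
After 10 (month_end (apply 2% monthly interest)): balance=$2477.85 total_interest=$177.85

Answer: 2477.85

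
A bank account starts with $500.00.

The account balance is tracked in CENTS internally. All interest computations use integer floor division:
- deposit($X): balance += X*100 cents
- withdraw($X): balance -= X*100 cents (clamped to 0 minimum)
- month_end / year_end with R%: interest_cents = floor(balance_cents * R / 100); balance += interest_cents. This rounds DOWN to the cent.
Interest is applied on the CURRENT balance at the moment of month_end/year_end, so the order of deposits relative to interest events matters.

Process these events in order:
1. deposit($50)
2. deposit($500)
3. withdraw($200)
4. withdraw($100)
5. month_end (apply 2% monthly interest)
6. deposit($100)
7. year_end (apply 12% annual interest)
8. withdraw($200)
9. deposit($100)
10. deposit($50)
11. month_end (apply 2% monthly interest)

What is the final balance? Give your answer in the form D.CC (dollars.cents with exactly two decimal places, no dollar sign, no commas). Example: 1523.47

After 1 (deposit($50)): balance=$550.00 total_interest=$0.00
After 2 (deposit($500)): balance=$1050.00 total_interest=$0.00
After 3 (withdraw($200)): balance=$850.00 total_interest=$0.00
After 4 (withdraw($100)): balance=$750.00 total_interest=$0.00
After 5 (month_end (apply 2% monthly interest)): balance=$765.00 total_interest=$15.00
After 6 (deposit($100)): balance=$865.00 total_interest=$15.00
After 7 (year_end (apply 12% annual interest)): balance=$968.80 total_interest=$118.80
After 8 (withdraw($200)): balance=$768.80 total_interest=$118.80
After 9 (deposit($100)): balance=$868.80 total_interest=$118.80
After 10 (deposit($50)): balance=$918.80 total_interest=$118.80
After 11 (month_end (apply 2% monthly interest)): balance=$937.17 total_interest=$137.17

Answer: 937.17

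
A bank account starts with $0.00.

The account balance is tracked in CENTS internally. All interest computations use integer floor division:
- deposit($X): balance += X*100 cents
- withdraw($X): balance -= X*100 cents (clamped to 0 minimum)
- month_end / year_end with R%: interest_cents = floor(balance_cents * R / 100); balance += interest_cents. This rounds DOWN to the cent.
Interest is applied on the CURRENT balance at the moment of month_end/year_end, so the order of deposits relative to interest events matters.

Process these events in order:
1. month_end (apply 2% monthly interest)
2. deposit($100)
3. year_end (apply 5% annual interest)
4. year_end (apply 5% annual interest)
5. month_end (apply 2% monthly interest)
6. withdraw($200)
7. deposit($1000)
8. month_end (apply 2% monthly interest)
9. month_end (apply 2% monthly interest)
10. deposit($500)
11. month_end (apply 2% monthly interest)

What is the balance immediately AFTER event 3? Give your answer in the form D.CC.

After 1 (month_end (apply 2% monthly interest)): balance=$0.00 total_interest=$0.00
After 2 (deposit($100)): balance=$100.00 total_interest=$0.00
After 3 (year_end (apply 5% annual interest)): balance=$105.00 total_interest=$5.00

Answer: 105.00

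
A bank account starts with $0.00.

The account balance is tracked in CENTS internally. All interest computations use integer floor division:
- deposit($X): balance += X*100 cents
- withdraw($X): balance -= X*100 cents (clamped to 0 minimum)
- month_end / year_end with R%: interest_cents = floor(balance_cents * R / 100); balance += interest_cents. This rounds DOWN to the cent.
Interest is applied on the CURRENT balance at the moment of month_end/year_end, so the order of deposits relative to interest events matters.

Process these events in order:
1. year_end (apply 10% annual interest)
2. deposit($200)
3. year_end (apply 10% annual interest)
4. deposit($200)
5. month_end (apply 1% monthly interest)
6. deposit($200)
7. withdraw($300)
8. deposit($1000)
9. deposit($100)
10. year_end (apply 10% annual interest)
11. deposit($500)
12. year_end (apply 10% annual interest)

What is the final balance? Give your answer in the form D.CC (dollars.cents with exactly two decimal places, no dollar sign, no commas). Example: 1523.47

After 1 (year_end (apply 10% annual interest)): balance=$0.00 total_interest=$0.00
After 2 (deposit($200)): balance=$200.00 total_interest=$0.00
After 3 (year_end (apply 10% annual interest)): balance=$220.00 total_interest=$20.00
After 4 (deposit($200)): balance=$420.00 total_interest=$20.00
After 5 (month_end (apply 1% monthly interest)): balance=$424.20 total_interest=$24.20
After 6 (deposit($200)): balance=$624.20 total_interest=$24.20
After 7 (withdraw($300)): balance=$324.20 total_interest=$24.20
After 8 (deposit($1000)): balance=$1324.20 total_interest=$24.20
After 9 (deposit($100)): balance=$1424.20 total_interest=$24.20
After 10 (year_end (apply 10% annual interest)): balance=$1566.62 total_interest=$166.62
After 11 (deposit($500)): balance=$2066.62 total_interest=$166.62
After 12 (year_end (apply 10% annual interest)): balance=$2273.28 total_interest=$373.28

Answer: 2273.28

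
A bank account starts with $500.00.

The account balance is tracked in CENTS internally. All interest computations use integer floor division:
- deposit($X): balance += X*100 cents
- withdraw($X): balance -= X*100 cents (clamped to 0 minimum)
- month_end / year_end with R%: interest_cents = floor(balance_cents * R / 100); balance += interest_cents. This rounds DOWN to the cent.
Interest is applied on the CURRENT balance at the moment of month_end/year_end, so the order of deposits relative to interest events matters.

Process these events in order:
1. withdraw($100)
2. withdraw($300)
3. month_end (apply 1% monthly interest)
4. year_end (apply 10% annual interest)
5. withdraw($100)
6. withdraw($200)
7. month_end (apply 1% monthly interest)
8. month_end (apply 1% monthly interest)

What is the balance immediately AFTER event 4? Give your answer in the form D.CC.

After 1 (withdraw($100)): balance=$400.00 total_interest=$0.00
After 2 (withdraw($300)): balance=$100.00 total_interest=$0.00
After 3 (month_end (apply 1% monthly interest)): balance=$101.00 total_interest=$1.00
After 4 (year_end (apply 10% annual interest)): balance=$111.10 total_interest=$11.10

Answer: 111.10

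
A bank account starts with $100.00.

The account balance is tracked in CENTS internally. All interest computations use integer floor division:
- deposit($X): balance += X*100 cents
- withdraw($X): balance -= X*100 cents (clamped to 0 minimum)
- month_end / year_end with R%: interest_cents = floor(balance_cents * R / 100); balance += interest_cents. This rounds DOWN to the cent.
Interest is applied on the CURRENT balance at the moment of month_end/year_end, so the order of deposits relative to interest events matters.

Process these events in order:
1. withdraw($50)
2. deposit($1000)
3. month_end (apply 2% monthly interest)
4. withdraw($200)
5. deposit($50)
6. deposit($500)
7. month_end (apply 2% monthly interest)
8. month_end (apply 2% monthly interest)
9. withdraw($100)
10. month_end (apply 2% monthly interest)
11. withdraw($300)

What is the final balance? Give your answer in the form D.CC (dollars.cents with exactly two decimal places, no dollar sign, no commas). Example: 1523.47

Answer: 1105.96

Derivation:
After 1 (withdraw($50)): balance=$50.00 total_interest=$0.00
After 2 (deposit($1000)): balance=$1050.00 total_interest=$0.00
After 3 (month_end (apply 2% monthly interest)): balance=$1071.00 total_interest=$21.00
After 4 (withdraw($200)): balance=$871.00 total_interest=$21.00
After 5 (deposit($50)): balance=$921.00 total_interest=$21.00
After 6 (deposit($500)): balance=$1421.00 total_interest=$21.00
After 7 (month_end (apply 2% monthly interest)): balance=$1449.42 total_interest=$49.42
After 8 (month_end (apply 2% monthly interest)): balance=$1478.40 total_interest=$78.40
After 9 (withdraw($100)): balance=$1378.40 total_interest=$78.40
After 10 (month_end (apply 2% monthly interest)): balance=$1405.96 total_interest=$105.96
After 11 (withdraw($300)): balance=$1105.96 total_interest=$105.96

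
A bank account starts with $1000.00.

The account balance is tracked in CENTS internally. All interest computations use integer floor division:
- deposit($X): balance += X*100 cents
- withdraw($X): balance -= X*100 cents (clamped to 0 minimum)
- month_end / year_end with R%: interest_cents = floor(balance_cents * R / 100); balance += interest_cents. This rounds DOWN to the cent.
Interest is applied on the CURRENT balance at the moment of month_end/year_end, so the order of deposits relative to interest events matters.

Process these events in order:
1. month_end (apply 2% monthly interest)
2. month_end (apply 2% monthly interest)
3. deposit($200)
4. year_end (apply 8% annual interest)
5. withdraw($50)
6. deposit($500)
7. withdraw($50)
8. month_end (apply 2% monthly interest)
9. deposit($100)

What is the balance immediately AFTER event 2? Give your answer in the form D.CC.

After 1 (month_end (apply 2% monthly interest)): balance=$1020.00 total_interest=$20.00
After 2 (month_end (apply 2% monthly interest)): balance=$1040.40 total_interest=$40.40

Answer: 1040.40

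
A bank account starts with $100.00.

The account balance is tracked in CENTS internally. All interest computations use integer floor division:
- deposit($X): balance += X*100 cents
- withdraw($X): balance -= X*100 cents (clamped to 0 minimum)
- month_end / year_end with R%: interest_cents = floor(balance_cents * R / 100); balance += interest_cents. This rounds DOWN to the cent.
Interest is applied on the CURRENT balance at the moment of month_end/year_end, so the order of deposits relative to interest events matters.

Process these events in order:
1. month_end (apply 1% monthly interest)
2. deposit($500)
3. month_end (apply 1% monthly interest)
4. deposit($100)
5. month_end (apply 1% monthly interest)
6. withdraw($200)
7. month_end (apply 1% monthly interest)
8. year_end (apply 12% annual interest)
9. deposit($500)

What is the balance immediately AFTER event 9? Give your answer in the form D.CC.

Answer: 1081.52

Derivation:
After 1 (month_end (apply 1% monthly interest)): balance=$101.00 total_interest=$1.00
After 2 (deposit($500)): balance=$601.00 total_interest=$1.00
After 3 (month_end (apply 1% monthly interest)): balance=$607.01 total_interest=$7.01
After 4 (deposit($100)): balance=$707.01 total_interest=$7.01
After 5 (month_end (apply 1% monthly interest)): balance=$714.08 total_interest=$14.08
After 6 (withdraw($200)): balance=$514.08 total_interest=$14.08
After 7 (month_end (apply 1% monthly interest)): balance=$519.22 total_interest=$19.22
After 8 (year_end (apply 12% annual interest)): balance=$581.52 total_interest=$81.52
After 9 (deposit($500)): balance=$1081.52 total_interest=$81.52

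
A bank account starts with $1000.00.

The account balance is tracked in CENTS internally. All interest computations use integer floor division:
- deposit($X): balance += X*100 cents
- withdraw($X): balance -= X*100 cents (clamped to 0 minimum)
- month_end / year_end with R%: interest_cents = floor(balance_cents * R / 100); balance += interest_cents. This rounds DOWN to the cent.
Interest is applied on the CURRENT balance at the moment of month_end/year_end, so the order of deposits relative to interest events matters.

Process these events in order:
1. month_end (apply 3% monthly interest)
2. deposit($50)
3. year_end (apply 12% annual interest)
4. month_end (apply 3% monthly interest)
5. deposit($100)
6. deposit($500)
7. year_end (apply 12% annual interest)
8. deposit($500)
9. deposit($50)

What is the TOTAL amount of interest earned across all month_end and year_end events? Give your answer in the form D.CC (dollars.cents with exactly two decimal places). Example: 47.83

Answer: 417.38

Derivation:
After 1 (month_end (apply 3% monthly interest)): balance=$1030.00 total_interest=$30.00
After 2 (deposit($50)): balance=$1080.00 total_interest=$30.00
After 3 (year_end (apply 12% annual interest)): balance=$1209.60 total_interest=$159.60
After 4 (month_end (apply 3% monthly interest)): balance=$1245.88 total_interest=$195.88
After 5 (deposit($100)): balance=$1345.88 total_interest=$195.88
After 6 (deposit($500)): balance=$1845.88 total_interest=$195.88
After 7 (year_end (apply 12% annual interest)): balance=$2067.38 total_interest=$417.38
After 8 (deposit($500)): balance=$2567.38 total_interest=$417.38
After 9 (deposit($50)): balance=$2617.38 total_interest=$417.38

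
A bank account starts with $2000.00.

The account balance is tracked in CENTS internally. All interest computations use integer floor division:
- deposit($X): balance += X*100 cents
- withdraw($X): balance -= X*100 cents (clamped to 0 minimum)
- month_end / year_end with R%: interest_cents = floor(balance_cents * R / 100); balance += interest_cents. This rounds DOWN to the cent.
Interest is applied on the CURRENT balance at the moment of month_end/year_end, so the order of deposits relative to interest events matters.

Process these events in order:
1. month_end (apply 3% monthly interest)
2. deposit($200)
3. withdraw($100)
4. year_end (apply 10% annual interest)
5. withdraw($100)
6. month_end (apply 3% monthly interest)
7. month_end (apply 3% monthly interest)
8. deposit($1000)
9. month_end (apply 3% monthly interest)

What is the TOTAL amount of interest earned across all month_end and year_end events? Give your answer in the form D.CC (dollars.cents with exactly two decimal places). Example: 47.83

Answer: 517.03

Derivation:
After 1 (month_end (apply 3% monthly interest)): balance=$2060.00 total_interest=$60.00
After 2 (deposit($200)): balance=$2260.00 total_interest=$60.00
After 3 (withdraw($100)): balance=$2160.00 total_interest=$60.00
After 4 (year_end (apply 10% annual interest)): balance=$2376.00 total_interest=$276.00
After 5 (withdraw($100)): balance=$2276.00 total_interest=$276.00
After 6 (month_end (apply 3% monthly interest)): balance=$2344.28 total_interest=$344.28
After 7 (month_end (apply 3% monthly interest)): balance=$2414.60 total_interest=$414.60
After 8 (deposit($1000)): balance=$3414.60 total_interest=$414.60
After 9 (month_end (apply 3% monthly interest)): balance=$3517.03 total_interest=$517.03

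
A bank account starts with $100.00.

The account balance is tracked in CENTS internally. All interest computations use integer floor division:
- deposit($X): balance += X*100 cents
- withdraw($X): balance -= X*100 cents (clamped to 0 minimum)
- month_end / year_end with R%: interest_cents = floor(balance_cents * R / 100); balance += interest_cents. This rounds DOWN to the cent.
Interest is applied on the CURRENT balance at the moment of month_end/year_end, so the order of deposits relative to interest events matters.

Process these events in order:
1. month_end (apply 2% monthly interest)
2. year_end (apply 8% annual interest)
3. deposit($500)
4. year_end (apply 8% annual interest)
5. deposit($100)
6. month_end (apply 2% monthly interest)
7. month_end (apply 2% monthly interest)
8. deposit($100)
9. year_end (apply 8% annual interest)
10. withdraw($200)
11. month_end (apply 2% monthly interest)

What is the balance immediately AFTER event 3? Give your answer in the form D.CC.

Answer: 610.16

Derivation:
After 1 (month_end (apply 2% monthly interest)): balance=$102.00 total_interest=$2.00
After 2 (year_end (apply 8% annual interest)): balance=$110.16 total_interest=$10.16
After 3 (deposit($500)): balance=$610.16 total_interest=$10.16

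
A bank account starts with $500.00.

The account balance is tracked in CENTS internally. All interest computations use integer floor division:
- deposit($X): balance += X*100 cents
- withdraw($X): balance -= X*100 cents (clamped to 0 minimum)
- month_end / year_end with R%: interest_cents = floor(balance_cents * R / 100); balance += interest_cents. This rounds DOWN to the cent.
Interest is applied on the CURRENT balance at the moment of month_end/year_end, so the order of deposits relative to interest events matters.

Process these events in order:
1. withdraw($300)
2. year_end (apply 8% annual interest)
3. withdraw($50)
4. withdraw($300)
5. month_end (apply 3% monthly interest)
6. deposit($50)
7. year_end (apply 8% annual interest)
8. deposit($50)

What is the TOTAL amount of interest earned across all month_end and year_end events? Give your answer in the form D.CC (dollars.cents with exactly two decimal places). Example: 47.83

Answer: 20.00

Derivation:
After 1 (withdraw($300)): balance=$200.00 total_interest=$0.00
After 2 (year_end (apply 8% annual interest)): balance=$216.00 total_interest=$16.00
After 3 (withdraw($50)): balance=$166.00 total_interest=$16.00
After 4 (withdraw($300)): balance=$0.00 total_interest=$16.00
After 5 (month_end (apply 3% monthly interest)): balance=$0.00 total_interest=$16.00
After 6 (deposit($50)): balance=$50.00 total_interest=$16.00
After 7 (year_end (apply 8% annual interest)): balance=$54.00 total_interest=$20.00
After 8 (deposit($50)): balance=$104.00 total_interest=$20.00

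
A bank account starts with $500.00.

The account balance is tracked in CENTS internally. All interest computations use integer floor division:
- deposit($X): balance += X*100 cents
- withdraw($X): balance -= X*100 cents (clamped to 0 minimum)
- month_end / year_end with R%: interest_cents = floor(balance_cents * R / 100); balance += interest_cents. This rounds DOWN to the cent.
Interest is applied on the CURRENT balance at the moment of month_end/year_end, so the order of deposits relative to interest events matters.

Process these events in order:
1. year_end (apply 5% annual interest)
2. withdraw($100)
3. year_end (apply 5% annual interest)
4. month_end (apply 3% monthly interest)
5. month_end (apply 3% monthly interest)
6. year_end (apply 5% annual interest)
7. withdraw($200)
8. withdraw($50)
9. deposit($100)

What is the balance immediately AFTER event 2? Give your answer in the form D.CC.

After 1 (year_end (apply 5% annual interest)): balance=$525.00 total_interest=$25.00
After 2 (withdraw($100)): balance=$425.00 total_interest=$25.00

Answer: 425.00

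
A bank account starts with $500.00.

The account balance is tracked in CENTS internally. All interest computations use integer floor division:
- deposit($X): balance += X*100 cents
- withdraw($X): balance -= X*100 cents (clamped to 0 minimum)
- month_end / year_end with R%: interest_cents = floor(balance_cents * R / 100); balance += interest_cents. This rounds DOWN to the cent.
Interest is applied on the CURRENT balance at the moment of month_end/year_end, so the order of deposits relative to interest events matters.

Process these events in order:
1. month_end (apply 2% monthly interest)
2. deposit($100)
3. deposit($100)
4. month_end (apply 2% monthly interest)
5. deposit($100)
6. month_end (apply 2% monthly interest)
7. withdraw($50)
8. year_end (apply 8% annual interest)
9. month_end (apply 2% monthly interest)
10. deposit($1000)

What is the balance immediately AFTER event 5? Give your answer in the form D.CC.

After 1 (month_end (apply 2% monthly interest)): balance=$510.00 total_interest=$10.00
After 2 (deposit($100)): balance=$610.00 total_interest=$10.00
After 3 (deposit($100)): balance=$710.00 total_interest=$10.00
After 4 (month_end (apply 2% monthly interest)): balance=$724.20 total_interest=$24.20
After 5 (deposit($100)): balance=$824.20 total_interest=$24.20

Answer: 824.20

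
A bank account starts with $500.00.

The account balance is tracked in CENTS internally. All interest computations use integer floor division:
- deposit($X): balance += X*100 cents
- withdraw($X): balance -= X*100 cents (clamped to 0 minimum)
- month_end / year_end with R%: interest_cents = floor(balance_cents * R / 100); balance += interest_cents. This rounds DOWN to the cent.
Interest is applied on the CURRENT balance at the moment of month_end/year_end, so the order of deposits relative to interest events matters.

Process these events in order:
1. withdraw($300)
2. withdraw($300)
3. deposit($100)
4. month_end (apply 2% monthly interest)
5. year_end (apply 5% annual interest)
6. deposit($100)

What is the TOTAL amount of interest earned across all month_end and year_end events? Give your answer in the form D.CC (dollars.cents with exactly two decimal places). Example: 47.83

Answer: 7.10

Derivation:
After 1 (withdraw($300)): balance=$200.00 total_interest=$0.00
After 2 (withdraw($300)): balance=$0.00 total_interest=$0.00
After 3 (deposit($100)): balance=$100.00 total_interest=$0.00
After 4 (month_end (apply 2% monthly interest)): balance=$102.00 total_interest=$2.00
After 5 (year_end (apply 5% annual interest)): balance=$107.10 total_interest=$7.10
After 6 (deposit($100)): balance=$207.10 total_interest=$7.10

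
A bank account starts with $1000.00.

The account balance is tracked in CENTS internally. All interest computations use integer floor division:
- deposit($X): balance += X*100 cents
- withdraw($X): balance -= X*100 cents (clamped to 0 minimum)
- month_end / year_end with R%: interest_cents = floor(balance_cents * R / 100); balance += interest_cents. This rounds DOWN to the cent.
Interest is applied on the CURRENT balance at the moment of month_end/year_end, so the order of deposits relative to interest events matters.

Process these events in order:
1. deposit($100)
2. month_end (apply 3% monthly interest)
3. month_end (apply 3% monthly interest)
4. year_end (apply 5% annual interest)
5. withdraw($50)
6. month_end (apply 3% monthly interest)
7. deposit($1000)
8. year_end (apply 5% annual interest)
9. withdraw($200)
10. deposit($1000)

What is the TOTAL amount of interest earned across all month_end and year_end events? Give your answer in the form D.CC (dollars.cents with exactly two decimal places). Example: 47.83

After 1 (deposit($100)): balance=$1100.00 total_interest=$0.00
After 2 (month_end (apply 3% monthly interest)): balance=$1133.00 total_interest=$33.00
After 3 (month_end (apply 3% monthly interest)): balance=$1166.99 total_interest=$66.99
After 4 (year_end (apply 5% annual interest)): balance=$1225.33 total_interest=$125.33
After 5 (withdraw($50)): balance=$1175.33 total_interest=$125.33
After 6 (month_end (apply 3% monthly interest)): balance=$1210.58 total_interest=$160.58
After 7 (deposit($1000)): balance=$2210.58 total_interest=$160.58
After 8 (year_end (apply 5% annual interest)): balance=$2321.10 total_interest=$271.10
After 9 (withdraw($200)): balance=$2121.10 total_interest=$271.10
After 10 (deposit($1000)): balance=$3121.10 total_interest=$271.10

Answer: 271.10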